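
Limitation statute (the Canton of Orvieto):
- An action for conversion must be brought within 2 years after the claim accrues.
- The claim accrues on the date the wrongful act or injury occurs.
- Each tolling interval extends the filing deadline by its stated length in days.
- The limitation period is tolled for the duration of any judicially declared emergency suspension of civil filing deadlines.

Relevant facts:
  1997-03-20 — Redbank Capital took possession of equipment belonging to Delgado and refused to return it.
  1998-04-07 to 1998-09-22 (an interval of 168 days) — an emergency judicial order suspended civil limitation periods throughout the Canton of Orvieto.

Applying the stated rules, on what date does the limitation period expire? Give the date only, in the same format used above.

1999-09-04

The claim accrued on 1997-03-20, the date of the act.
2 years from 1997-03-20 is 1999-03-20.
The period was tolled for 168 days by the emergency suspension of filing deadlines (1998-04-07 to 1998-09-22), pushing the deadline to 1999-09-04.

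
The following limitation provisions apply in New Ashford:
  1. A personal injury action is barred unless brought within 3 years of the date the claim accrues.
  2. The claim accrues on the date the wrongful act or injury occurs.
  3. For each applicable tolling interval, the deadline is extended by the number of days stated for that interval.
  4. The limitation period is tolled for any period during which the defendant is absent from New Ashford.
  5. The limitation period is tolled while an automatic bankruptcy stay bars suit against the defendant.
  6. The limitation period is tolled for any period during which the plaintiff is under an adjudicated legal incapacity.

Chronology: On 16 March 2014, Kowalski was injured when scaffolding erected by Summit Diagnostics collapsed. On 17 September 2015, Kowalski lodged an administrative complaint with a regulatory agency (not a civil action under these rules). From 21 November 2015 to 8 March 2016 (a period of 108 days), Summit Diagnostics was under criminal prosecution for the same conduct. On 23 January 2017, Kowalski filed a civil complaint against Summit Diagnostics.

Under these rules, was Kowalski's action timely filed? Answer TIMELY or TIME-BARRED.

TIMELY

The limitation period began to run on 16 March 2014.
3 years from 16 March 2014 is 16 March 2017.
Although a criminal prosecution ran from 21 November 2015 to 8 March 2016, the stated rules do not make that a tolling event, so it is disregarded.
Nothing else in the chronology tolls or restarts the period.
The 23 January 2017 filing precedes the 16 March 2017 deadline; the claim is timely.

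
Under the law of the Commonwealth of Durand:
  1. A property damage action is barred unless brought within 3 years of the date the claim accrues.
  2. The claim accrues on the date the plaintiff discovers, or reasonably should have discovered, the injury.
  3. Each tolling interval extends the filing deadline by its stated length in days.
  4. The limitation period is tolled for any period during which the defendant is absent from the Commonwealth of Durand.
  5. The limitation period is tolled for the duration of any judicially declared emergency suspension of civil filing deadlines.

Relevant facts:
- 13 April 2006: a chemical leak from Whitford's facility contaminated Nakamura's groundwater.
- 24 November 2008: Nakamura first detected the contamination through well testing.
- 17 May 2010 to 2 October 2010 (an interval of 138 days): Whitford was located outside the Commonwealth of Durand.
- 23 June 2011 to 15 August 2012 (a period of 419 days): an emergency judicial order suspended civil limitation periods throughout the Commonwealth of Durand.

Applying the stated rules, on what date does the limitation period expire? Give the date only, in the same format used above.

3 June 2013

Accrual is tied to discovery, so the period began on 24 November 2008 rather than on 13 April 2006 when the act occurred.
3 years from 24 November 2008 is 24 November 2011.
The period was tolled for 138 days by the defendant's absence from the jurisdiction (17 May 2010 to 2 October 2010), pushing the deadline to 10 April 2012.
Because the emergency suspension of filing deadlines ran from 23 June 2011 to 15 August 2012, the deadline is extended by 419 days to 3 June 2013.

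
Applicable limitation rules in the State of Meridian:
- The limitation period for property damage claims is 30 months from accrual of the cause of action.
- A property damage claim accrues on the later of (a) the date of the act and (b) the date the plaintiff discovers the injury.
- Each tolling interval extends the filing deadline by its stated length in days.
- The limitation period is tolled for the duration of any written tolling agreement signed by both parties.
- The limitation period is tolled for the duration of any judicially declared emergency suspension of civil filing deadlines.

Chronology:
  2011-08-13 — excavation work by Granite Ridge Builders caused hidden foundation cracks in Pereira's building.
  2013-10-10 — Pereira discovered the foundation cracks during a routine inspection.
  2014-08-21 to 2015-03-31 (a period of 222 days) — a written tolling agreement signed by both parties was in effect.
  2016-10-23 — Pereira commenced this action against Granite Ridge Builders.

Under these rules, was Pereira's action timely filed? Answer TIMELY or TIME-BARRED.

Because discovery on 2013-10-10 post-dates the 2011-08-13 act, accrual under the later-of rule falls on 2013-10-10.
30 months from 2013-10-10 is 2016-04-10.
The period was tolled for 222 days by the written tolling agreement (2014-08-21 to 2015-03-31), pushing the deadline to 2016-11-18.
Pereira filed on 2016-10-23, before the 2016-11-18 deadline, so the action is timely.

TIMELY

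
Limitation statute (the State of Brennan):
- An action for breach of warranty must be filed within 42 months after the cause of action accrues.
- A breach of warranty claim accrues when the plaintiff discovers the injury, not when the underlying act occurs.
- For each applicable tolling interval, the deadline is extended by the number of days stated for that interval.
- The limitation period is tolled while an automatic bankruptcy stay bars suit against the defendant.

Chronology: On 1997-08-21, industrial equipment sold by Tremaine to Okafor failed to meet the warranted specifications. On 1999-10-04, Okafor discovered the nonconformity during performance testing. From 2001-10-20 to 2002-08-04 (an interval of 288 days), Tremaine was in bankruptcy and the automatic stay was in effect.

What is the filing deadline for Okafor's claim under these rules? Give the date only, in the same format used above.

2004-01-17

Accrual is tied to discovery, so the period began on 1999-10-04 rather than on 1997-08-21 when the act occurred.
Adding the 42 months base period to 1999-10-04 gives a deadline of 2003-04-04, before any tolling.
Because the automatic bankruptcy stay ran from 2001-10-20 to 2002-08-04, the deadline is extended by 288 days to 2004-01-17.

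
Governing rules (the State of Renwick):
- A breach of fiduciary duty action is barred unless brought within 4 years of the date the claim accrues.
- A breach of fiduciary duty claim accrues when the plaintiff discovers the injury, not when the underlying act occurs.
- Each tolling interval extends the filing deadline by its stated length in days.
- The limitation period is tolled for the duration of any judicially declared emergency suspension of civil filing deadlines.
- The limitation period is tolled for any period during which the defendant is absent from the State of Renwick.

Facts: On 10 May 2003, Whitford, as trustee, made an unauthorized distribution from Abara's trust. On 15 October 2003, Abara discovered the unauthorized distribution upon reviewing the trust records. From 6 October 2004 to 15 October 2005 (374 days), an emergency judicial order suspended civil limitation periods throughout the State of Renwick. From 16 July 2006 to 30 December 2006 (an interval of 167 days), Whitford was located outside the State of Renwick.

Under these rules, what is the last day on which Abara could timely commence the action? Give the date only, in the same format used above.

8 April 2009

Under the discovery rule, the claim accrued on 15 October 2003, when Abara discovered the injury — not on the 10 May 2003 date of the underlying act.
The untolled deadline — 4 years after 15 October 2003 — is 15 October 2007.
The emergency suspension of filing deadlines from 6 October 2004 to 15 October 2005 tolled the period for 374 days, extending the deadline to 23 October 2008.
The defendant's absence from the jurisdiction from 16 July 2006 to 30 December 2006 tolled the period for 167 days, extending the deadline to 8 April 2009.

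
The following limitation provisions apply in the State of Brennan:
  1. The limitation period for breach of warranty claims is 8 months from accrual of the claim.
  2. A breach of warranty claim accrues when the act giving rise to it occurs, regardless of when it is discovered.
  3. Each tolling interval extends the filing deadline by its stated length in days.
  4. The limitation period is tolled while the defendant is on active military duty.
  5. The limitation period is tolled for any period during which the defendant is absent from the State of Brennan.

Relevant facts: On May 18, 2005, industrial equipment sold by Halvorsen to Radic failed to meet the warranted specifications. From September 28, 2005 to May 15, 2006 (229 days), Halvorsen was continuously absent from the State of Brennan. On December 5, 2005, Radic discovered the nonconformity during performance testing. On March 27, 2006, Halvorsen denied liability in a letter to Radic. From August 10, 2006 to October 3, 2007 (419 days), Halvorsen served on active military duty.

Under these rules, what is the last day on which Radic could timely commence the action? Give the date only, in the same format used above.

October 28, 2007

Because the rule ties accrual to occurrence, the claim accrued on May 18, 2005, not on the December 5, 2005 discovery date.
8 months from May 18, 2005 is January 18, 2006.
The defendant's absence from the jurisdiction from September 28, 2005 to May 15, 2006 tolled the period for 229 days, extending the deadline to September 4, 2006.
Because the defendant's active military service ran from August 10, 2006 to October 3, 2007, the deadline is extended by 419 days to October 28, 2007.
None of the other events listed affects the running of the period under the stated rules.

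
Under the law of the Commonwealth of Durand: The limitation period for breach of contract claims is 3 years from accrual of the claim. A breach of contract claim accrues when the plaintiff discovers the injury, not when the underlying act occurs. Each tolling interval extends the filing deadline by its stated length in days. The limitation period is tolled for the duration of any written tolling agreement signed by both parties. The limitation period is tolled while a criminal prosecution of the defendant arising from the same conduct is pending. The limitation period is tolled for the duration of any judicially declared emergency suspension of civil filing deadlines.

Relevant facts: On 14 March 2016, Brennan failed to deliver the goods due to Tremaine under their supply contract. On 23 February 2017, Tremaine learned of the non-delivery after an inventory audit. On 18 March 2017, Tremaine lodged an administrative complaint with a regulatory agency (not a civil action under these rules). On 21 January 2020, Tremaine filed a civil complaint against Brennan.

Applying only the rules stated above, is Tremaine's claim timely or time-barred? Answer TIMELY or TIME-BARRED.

TIMELY

Accrual is tied to discovery, so the period began on 23 February 2017 rather than on 14 March 2016 when the act occurred.
The untolled deadline — 3 years after 23 February 2017 — is 23 February 2020.
None of the other events listed affects the running of the period under the stated rules.
Tremaine filed on 21 January 2020, before the 23 February 2020 deadline, so the action is timely.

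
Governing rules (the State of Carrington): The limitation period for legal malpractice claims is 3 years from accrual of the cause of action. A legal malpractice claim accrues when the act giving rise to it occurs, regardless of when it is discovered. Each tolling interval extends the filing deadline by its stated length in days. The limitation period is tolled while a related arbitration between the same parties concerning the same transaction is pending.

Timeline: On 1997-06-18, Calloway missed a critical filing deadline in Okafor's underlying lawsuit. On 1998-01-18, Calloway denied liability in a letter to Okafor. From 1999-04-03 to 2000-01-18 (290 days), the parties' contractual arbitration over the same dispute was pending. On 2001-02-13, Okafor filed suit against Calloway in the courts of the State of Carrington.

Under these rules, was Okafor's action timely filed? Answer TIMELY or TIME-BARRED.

The limitation period began to run on 1997-06-18.
The untolled deadline — 3 years after 1997-06-18 — is 2000-06-18.
The pending related arbitration from 1999-04-03 to 2000-01-18 tolled the period for 290 days, extending the deadline to 2001-04-04.
The other events in the timeline have no effect on the limitation period under the stated rules.
The 2001-02-13 filing precedes the 2001-04-04 deadline; the claim is timely.

TIMELY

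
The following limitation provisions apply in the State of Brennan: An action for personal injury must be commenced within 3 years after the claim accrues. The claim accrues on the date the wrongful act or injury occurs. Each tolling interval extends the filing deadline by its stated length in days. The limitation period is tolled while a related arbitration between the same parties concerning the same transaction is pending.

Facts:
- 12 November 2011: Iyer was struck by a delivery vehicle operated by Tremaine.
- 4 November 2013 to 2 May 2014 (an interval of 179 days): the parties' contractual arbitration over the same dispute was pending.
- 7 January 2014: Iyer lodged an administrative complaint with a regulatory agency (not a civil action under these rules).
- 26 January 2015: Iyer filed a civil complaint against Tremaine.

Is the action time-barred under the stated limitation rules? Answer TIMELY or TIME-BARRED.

The claim accrued on 12 November 2011, when the wrongful act occurred.
3 years from 12 November 2011 is 12 November 2014.
The period was tolled for 179 days by the pending related arbitration (4 November 2013 to 2 May 2014), pushing the deadline to 10 May 2015.
Nothing else in the chronology tolls or restarts the period.
The 26 January 2015 filing precedes the 10 May 2015 deadline; the claim is timely.

TIMELY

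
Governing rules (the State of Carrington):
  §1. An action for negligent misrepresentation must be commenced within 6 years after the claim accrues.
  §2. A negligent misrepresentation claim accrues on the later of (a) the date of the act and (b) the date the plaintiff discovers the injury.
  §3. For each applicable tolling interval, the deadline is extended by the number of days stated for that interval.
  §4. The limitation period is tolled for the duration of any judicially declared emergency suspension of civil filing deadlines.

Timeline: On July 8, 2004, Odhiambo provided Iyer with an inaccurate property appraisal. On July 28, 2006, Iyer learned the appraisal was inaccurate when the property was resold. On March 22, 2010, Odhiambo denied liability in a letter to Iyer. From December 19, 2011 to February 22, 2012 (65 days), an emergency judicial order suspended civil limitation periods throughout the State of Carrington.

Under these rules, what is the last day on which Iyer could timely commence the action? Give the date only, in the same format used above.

Because discovery on July 28, 2006 post-dates the July 8, 2004 act, accrual under the later-of rule falls on July 28, 2006.
6 years from July 28, 2006 is July 28, 2012.
Because the emergency suspension of filing deadlines ran from December 19, 2011 to February 22, 2012, the deadline is extended by 65 days to October 1, 2012.
None of the other events listed affects the running of the period under the stated rules.

October 1, 2012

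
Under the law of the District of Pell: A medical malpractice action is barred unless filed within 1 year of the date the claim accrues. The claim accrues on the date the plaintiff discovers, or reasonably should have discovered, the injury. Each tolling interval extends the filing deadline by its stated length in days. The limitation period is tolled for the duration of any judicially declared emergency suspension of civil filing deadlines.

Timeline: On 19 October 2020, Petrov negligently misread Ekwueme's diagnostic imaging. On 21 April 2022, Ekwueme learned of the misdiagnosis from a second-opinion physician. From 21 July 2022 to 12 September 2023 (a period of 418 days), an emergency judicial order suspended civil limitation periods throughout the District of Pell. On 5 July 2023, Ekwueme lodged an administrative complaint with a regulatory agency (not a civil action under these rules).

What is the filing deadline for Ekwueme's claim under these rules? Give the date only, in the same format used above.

The claim did not accrue until Ekwueme discovered the injury on 21 April 2022; the 19 October 2020 act date does not start the clock under the stated rule.
1 year from 21 April 2022 is 21 April 2023.
The period was tolled for 418 days by the emergency suspension of filing deadlines (21 July 2022 to 12 September 2023), pushing the deadline to 12 June 2024.
None of the other events listed affects the running of the period under the stated rules.

12 June 2024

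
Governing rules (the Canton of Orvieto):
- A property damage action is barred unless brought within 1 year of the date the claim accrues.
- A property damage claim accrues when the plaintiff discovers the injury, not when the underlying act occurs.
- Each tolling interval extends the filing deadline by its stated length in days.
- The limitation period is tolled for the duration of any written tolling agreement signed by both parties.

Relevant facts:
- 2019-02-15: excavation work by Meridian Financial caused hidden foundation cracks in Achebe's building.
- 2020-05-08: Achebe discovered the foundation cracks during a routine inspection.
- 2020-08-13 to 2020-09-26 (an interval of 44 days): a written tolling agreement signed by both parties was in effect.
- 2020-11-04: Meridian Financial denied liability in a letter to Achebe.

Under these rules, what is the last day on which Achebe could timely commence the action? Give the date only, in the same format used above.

2021-06-21

Accrual is tied to discovery, so the period began on 2020-05-08 rather than on 2019-02-15 when the act occurred.
The untolled deadline — 1 year after 2020-05-08 — is 2021-05-08.
Because the written tolling agreement ran from 2020-08-13 to 2020-09-26, the deadline is extended by 44 days to 2021-06-21.
Nothing else in the chronology tolls or restarts the period.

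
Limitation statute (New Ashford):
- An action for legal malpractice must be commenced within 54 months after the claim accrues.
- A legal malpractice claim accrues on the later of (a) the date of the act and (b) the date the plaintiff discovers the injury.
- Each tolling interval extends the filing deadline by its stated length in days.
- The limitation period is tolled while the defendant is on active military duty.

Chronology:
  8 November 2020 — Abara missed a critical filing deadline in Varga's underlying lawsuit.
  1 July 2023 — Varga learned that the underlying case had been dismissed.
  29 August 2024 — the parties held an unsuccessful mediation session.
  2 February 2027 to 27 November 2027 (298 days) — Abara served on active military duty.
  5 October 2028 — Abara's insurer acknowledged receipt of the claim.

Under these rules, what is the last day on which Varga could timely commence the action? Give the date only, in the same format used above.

The claim accrued on 1 July 2023 — the later of the 8 November 2020 act and the 1 July 2023 discovery.
Adding the 54 months base period to 1 July 2023 gives a deadline of 1 January 2028, before any tolling.
Because the defendant's active military service ran from 2 February 2027 to 27 November 2027, the deadline is extended by 298 days to 25 October 2028.
Nothing else in the chronology tolls or restarts the period.

25 October 2028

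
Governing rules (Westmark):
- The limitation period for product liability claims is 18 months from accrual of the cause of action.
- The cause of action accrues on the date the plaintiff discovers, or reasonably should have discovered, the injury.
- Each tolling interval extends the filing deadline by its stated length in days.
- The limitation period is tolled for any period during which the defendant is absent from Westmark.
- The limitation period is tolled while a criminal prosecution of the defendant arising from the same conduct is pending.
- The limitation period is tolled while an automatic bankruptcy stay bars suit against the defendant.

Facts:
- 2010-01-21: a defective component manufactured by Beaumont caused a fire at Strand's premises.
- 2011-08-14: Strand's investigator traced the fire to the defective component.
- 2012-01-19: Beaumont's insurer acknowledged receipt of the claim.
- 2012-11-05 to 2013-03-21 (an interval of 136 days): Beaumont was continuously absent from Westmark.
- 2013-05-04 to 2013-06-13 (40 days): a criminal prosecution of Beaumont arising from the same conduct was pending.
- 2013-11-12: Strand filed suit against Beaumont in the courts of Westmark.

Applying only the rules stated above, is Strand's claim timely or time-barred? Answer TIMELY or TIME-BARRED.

Accrual is tied to discovery, so the period began on 2011-08-14 rather than on 2010-01-21 when the act occurred.
18 months from 2011-08-14 is 2013-02-14.
The defendant's absence from the jurisdiction from 2012-11-05 to 2013-03-21 tolled the period for 136 days, extending the deadline to 2013-06-30.
Because the pending criminal prosecution ran from 2013-05-04 to 2013-06-13, the deadline is extended by 40 days to 2013-08-09.
The other events in the timeline have no effect on the limitation period under the stated rules.
Filing on 2013-11-12 missed the 2013-08-09 deadline — the action is time-barred.

TIME-BARRED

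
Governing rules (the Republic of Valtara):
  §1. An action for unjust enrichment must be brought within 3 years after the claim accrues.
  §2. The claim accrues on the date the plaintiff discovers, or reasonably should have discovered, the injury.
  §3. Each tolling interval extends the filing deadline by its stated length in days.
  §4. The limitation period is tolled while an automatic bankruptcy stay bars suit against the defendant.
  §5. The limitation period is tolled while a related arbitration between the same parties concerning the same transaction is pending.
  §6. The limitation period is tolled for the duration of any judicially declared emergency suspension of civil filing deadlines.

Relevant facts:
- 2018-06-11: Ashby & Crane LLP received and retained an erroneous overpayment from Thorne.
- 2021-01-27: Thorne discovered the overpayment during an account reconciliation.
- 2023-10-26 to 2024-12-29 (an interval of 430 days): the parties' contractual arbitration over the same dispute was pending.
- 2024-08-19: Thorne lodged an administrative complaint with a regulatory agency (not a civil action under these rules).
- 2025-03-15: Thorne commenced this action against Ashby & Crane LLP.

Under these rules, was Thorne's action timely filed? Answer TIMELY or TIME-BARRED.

Accrual is tied to discovery, so the period began on 2021-01-27 rather than on 2018-06-11 when the act occurred.
The untolled deadline — 3 years after 2021-01-27 — is 2024-01-27.
The pending related arbitration from 2023-10-26 to 2024-12-29 tolled the period for 430 days, extending the deadline to 2025-04-01.
Nothing else in the chronology tolls or restarts the period.
Thorne filed on 2025-03-15, before the 2025-04-01 deadline, so the action is timely.

TIMELY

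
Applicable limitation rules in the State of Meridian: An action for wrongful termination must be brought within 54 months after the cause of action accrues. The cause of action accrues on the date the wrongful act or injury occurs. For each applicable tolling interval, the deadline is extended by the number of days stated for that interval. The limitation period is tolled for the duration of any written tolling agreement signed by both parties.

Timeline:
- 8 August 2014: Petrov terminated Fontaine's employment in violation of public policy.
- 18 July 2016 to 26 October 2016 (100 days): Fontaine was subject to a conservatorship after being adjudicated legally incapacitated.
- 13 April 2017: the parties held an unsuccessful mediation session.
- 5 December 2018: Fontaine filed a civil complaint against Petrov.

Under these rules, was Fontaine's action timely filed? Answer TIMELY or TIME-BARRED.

The limitation period began to run on 8 August 2014.
Adding the 54 months base period to 8 August 2014 gives a deadline of 8 February 2019, before any tolling.
Although the plaintiff's incapacity ran from 18 July 2016 to 26 October 2016, the stated rules do not make that a tolling event, so it is disregarded.
Nothing else in the chronology tolls or restarts the period.
Fontaine filed on 5 December 2018, before the 8 February 2019 deadline, so the action is timely.

TIMELY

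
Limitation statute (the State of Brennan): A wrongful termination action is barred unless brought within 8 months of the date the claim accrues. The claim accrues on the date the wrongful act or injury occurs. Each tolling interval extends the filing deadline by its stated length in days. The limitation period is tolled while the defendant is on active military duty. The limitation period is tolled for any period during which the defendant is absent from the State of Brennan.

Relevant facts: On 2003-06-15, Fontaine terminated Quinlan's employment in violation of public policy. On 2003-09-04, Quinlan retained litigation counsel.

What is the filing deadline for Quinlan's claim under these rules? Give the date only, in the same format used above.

2004-02-15

The claim accrued on 2003-06-15, the date of the act.
Adding the 8 months base period to 2003-06-15 gives a deadline of 2004-02-15, before any tolling.
None of the other events listed affects the running of the period under the stated rules.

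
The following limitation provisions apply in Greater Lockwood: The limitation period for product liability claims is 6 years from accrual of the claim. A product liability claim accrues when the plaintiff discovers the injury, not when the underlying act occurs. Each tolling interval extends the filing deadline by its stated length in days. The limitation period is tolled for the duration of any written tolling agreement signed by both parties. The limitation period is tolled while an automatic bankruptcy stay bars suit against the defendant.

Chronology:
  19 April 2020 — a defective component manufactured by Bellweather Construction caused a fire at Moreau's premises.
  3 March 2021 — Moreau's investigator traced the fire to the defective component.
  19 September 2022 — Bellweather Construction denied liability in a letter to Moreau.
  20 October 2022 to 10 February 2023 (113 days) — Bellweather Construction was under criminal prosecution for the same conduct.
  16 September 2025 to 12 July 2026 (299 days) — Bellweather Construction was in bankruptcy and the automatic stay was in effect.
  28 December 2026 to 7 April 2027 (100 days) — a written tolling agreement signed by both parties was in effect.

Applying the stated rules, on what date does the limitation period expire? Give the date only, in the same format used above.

Under the discovery rule, the claim accrued on 3 March 2021, when Moreau discovered the injury — not on the 19 April 2020 date of the underlying act.
6 years from 3 March 2021 is 3 March 2027.
Because the automatic bankruptcy stay ran from 16 September 2025 to 12 July 2026, the deadline is extended by 299 days to 27 December 2027.
The written tolling agreement from 28 December 2026 to 7 April 2027 tolled the period for 100 days, extending the deadline to 5 April 2028.
No stated provision tolls the period for a criminal prosecution, so the interval from 20 October 2022 to 10 February 2023 has no effect on the deadline.
The other events in the timeline have no effect on the limitation period under the stated rules.

5 April 2028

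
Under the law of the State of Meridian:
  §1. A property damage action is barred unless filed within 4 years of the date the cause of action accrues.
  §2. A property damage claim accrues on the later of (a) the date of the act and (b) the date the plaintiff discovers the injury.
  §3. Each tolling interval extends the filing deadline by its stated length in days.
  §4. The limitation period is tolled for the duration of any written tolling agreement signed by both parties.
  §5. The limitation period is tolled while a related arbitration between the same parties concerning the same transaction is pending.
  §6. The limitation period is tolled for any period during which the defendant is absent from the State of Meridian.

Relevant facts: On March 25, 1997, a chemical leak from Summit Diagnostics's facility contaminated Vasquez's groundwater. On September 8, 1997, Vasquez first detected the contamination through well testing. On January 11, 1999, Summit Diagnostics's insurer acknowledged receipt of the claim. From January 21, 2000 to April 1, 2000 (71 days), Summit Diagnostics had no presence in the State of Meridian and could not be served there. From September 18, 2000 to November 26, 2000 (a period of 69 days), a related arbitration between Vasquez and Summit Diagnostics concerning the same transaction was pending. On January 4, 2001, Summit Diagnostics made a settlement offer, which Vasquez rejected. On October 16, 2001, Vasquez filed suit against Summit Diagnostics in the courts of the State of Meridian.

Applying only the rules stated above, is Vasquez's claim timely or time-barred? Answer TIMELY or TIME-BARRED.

The claim accrued on September 8, 1997 — the later of the March 25, 1997 act and the September 8, 1997 discovery.
Adding the 4 years base period to September 8, 1997 gives a deadline of September 8, 2001, before any tolling.
Because the defendant's absence from the jurisdiction ran from January 21, 2000 to April 1, 2000, the deadline is extended by 71 days to November 18, 2001.
The pending related arbitration from September 18, 2000 to November 26, 2000 tolled the period for 69 days, extending the deadline to January 26, 2002.
The other events in the timeline have no effect on the limitation period under the stated rules.
Vasquez filed on October 16, 2001, before the January 26, 2002 deadline, so the action is timely.

TIMELY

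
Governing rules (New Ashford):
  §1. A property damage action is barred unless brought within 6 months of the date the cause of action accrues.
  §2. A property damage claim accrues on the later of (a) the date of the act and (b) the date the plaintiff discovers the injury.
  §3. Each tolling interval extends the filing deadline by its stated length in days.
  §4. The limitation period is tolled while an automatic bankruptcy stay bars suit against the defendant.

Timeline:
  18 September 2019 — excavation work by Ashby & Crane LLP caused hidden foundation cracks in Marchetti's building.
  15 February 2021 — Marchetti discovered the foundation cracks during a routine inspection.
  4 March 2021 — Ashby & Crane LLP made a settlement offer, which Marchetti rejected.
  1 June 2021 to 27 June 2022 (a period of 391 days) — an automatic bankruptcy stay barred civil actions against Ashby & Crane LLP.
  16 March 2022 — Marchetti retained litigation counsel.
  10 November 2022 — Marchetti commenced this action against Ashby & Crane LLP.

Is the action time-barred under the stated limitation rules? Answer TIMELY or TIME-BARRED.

TIME-BARRED

Taking the later of the act (18 September 2019) and discovery (15 February 2021), the claim accrued on 15 February 2021.
The untolled deadline — 6 months after 15 February 2021 — is 15 August 2021.
Because the automatic bankruptcy stay ran from 1 June 2021 to 27 June 2022, the deadline is extended by 391 days to 10 September 2022.
The other events in the timeline have no effect on the limitation period under the stated rules.
Marchetti filed on 10 November 2022, after the 10 September 2022 deadline, so the action is time-barred.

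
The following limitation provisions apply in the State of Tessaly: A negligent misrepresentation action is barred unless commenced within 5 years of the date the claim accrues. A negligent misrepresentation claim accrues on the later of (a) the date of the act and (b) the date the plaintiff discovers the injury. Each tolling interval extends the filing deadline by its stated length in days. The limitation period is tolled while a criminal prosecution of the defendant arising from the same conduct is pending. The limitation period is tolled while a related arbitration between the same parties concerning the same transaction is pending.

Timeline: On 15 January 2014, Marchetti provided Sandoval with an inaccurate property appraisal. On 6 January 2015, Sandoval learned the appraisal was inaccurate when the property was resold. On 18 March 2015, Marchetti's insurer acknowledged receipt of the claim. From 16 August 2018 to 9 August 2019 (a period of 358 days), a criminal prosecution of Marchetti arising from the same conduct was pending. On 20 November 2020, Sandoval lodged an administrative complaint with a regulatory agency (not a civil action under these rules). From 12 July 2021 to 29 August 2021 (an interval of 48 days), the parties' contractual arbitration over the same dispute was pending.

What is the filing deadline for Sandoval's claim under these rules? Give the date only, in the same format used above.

29 December 2020

Taking the later of the act (15 January 2014) and discovery (6 January 2015), the claim accrued on 6 January 2015.
Adding the 5 years base period to 6 January 2015 gives a deadline of 6 January 2020, before any tolling.
Because the pending criminal prosecution ran from 16 August 2018 to 9 August 2019, the deadline is extended by 358 days to 29 December 2020.
By the time the pending related arbitration began on 12 July 2021, the limitation period had already expired on 29 December 2020; that interval cannot revive it.
None of the other events listed affects the running of the period under the stated rules.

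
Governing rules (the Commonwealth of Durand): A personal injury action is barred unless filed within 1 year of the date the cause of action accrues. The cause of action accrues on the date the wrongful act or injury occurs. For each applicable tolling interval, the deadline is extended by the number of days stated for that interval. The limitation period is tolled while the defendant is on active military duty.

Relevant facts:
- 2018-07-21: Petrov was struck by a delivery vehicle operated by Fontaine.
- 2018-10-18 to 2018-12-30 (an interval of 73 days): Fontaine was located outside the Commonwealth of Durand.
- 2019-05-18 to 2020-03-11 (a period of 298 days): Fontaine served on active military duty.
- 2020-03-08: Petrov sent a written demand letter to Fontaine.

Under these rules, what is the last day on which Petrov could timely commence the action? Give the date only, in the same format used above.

2020-05-14

The cause of action accrued on 2018-07-21, the date of the act.
Adding the 1 year base period to 2018-07-21 gives a deadline of 2019-07-21, before any tolling.
Because the defendant's active military service ran from 2019-05-18 to 2020-03-11, the deadline is extended by 298 days to 2020-05-14.
Although the defendant's absence ran from 2018-10-18 to 2018-12-30, the stated rules do not make that a tolling event, so it is disregarded.
None of the other events listed affects the running of the period under the stated rules.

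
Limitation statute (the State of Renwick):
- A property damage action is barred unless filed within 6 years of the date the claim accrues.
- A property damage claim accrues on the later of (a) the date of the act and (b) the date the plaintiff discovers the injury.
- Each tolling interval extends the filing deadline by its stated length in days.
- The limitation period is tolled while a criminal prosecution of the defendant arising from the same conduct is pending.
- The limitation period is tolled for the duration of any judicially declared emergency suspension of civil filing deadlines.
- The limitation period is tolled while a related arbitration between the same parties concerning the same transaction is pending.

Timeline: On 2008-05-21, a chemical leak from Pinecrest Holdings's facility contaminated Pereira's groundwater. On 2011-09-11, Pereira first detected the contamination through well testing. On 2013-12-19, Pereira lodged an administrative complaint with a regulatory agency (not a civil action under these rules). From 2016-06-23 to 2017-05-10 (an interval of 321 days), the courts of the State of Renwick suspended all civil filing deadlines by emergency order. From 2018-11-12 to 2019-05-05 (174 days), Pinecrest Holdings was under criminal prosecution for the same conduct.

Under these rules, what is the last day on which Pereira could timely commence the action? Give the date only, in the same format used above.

Because discovery on 2011-09-11 post-dates the 2008-05-21 act, accrual under the later-of rule falls on 2011-09-11.
The untolled deadline — 6 years after 2011-09-11 — is 2017-09-11.
The period was tolled for 321 days by the emergency suspension of filing deadlines (2016-06-23 to 2017-05-10), pushing the deadline to 2018-07-29.
The pending criminal prosecution from 2018-11-12 to 2019-05-05 began after the period had already run on 2018-07-29, so it has no tolling effect.
The other events in the timeline have no effect on the limitation period under the stated rules.

2018-07-29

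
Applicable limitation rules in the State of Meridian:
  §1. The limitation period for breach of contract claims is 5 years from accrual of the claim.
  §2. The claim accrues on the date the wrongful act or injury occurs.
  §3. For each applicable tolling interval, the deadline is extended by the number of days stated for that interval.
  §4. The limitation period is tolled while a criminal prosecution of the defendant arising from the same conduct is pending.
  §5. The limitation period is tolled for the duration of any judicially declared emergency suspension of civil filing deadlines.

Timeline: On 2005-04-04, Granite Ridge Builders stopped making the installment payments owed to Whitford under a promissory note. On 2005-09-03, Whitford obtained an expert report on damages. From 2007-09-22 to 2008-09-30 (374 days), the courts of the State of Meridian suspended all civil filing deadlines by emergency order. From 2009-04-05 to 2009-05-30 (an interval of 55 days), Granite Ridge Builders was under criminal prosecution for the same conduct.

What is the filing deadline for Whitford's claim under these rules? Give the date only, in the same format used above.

2011-06-07

The claim accrued on 2005-04-04, the date of the act.
Adding the 5 years base period to 2005-04-04 gives a deadline of 2010-04-04, before any tolling.
The emergency suspension of filing deadlines from 2007-09-22 to 2008-09-30 tolled the period for 374 days, extending the deadline to 2011-04-13.
Because the pending criminal prosecution ran from 2009-04-05 to 2009-05-30, the deadline is extended by 55 days to 2011-06-07.
None of the other events listed affects the running of the period under the stated rules.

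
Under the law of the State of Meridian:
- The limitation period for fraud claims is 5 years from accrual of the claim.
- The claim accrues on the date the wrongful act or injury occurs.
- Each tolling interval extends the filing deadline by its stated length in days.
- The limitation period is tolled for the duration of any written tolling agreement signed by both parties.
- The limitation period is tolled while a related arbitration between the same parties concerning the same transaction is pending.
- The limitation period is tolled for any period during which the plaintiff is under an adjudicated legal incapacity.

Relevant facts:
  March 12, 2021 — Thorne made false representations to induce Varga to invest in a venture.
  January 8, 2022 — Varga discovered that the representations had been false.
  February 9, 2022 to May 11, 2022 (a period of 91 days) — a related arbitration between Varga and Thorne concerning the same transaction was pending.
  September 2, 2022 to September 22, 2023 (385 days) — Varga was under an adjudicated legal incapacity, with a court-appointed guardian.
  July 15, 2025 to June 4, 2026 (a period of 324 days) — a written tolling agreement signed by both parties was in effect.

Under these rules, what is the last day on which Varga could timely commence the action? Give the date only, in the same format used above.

May 20, 2028

Because the rule ties accrual to occurrence, the claim accrued on March 12, 2021, not on the January 8, 2022 discovery date.
The untolled deadline — 5 years after March 12, 2021 — is March 12, 2026.
The pending related arbitration from February 9, 2022 to May 11, 2022 tolled the period for 91 days, extending the deadline to June 11, 2026.
Because the plaintiff's legal incapacity ran from September 2, 2022 to September 22, 2023, the deadline is extended by 385 days to July 1, 2027.
The written tolling agreement from July 15, 2025 to June 4, 2026 tolled the period for 324 days, extending the deadline to May 20, 2028.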